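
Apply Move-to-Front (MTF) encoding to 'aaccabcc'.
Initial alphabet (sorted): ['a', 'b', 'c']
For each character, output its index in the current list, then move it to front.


MTF encoding:
'a': index 0 in ['a', 'b', 'c'] -> ['a', 'b', 'c']
'a': index 0 in ['a', 'b', 'c'] -> ['a', 'b', 'c']
'c': index 2 in ['a', 'b', 'c'] -> ['c', 'a', 'b']
'c': index 0 in ['c', 'a', 'b'] -> ['c', 'a', 'b']
'a': index 1 in ['c', 'a', 'b'] -> ['a', 'c', 'b']
'b': index 2 in ['a', 'c', 'b'] -> ['b', 'a', 'c']
'c': index 2 in ['b', 'a', 'c'] -> ['c', 'b', 'a']
'c': index 0 in ['c', 'b', 'a'] -> ['c', 'b', 'a']


Output: [0, 0, 2, 0, 1, 2, 2, 0]


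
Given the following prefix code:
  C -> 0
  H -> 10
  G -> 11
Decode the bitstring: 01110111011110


Decoding step by step:
Bits 0 -> C
Bits 11 -> G
Bits 10 -> H
Bits 11 -> G
Bits 10 -> H
Bits 11 -> G
Bits 11 -> G
Bits 0 -> C


Decoded message: CGHGHGGC


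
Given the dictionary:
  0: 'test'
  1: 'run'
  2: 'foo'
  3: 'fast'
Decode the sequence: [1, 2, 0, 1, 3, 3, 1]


Look up each index in the dictionary:
  1 -> 'run'
  2 -> 'foo'
  0 -> 'test'
  1 -> 'run'
  3 -> 'fast'
  3 -> 'fast'
  1 -> 'run'

Decoded: "run foo test run fast fast run"


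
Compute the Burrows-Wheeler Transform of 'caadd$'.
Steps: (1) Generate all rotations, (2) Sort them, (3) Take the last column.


Rotations (sorted):
  0: $caadd -> last char: d
  1: aadd$c -> last char: c
  2: add$ca -> last char: a
  3: caadd$ -> last char: $
  4: d$caad -> last char: d
  5: dd$caa -> last char: a


BWT = dca$da


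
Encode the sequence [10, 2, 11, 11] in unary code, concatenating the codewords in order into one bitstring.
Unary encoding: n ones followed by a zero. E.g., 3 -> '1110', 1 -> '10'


Encode each number as n ones followed by a terminating 0:
  10 -> 11111111110 (11 bits)
  2 -> 110 (3 bits)
  11 -> 111111111110 (12 bits)
  11 -> 111111111110 (12 bits)
Total length = 11 + 3 + 12 + 12 = 38 bits.

Unary([10, 2, 11, 11]) = 11111111110110111111111110111111111110 (38 bits)


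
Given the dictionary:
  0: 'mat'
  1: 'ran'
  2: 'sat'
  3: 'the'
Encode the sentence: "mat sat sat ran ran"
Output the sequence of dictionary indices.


Look up each word in the dictionary:
  'mat' -> 0
  'sat' -> 2
  'sat' -> 2
  'ran' -> 1
  'ran' -> 1

Encoded: [0, 2, 2, 1, 1]


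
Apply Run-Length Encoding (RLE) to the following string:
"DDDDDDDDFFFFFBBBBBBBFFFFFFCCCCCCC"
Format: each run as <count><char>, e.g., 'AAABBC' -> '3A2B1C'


Scanning runs left to right:
  i=0: run of 'D' x 8 -> '8D'
  i=8: run of 'F' x 5 -> '5F'
  i=13: run of 'B' x 7 -> '7B'
  i=20: run of 'F' x 6 -> '6F'
  i=26: run of 'C' x 7 -> '7C'

RLE = 8D5F7B6F7C


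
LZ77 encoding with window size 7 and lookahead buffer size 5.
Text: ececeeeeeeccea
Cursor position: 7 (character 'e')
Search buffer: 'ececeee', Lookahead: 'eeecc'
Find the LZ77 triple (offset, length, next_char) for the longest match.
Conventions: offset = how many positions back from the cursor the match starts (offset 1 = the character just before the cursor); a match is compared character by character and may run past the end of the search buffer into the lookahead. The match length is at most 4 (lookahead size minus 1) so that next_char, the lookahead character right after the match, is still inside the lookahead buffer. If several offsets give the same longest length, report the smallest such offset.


Try each offset into the search buffer:
  offset=1 (pos 6, char 'e'): match length 3
  offset=2 (pos 5, char 'e'): match length 3
  offset=3 (pos 4, char 'e'): match length 3
  offset=4 (pos 3, char 'c'): match length 0
  offset=5 (pos 2, char 'e'): match length 1
  offset=6 (pos 1, char 'c'): match length 0
  offset=7 (pos 0, char 'e'): match length 1
Longest match has length 3, found at offsets 1, 2, 3; take the smallest, offset 1.
next_char = character at position 7 + 3 = 10 -> 'c'

Best match: offset=1, length=3 (matching 'eee' starting at position 6)
LZ77 triple: (1, 3, 'c')


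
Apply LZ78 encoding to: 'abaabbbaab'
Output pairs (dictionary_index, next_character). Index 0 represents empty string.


LZ78 encoding steps:
Dictionary: {0: ''}
Step 1: w='' (idx 0), next='a' -> output (0, 'a'), add 'a' as idx 1
Step 2: w='' (idx 0), next='b' -> output (0, 'b'), add 'b' as idx 2
Step 3: w='a' (idx 1), next='a' -> output (1, 'a'), add 'aa' as idx 3
Step 4: w='b' (idx 2), next='b' -> output (2, 'b'), add 'bb' as idx 4
Step 5: w='b' (idx 2), next='a' -> output (2, 'a'), add 'ba' as idx 5
Step 6: w='a' (idx 1), next='b' -> output (1, 'b'), add 'ab' as idx 6


Encoded: [(0, 'a'), (0, 'b'), (1, 'a'), (2, 'b'), (2, 'a'), (1, 'b')]


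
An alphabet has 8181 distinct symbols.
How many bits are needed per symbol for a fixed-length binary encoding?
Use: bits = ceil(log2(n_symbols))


log2(8181) = 12.9981
Bracket: 2^12 = 4096 < 8181 <= 2^13 = 8192
So ceil(log2(8181)) = 13

bits = ceil(log2(8181)) = ceil(12.9981) = 13 bits


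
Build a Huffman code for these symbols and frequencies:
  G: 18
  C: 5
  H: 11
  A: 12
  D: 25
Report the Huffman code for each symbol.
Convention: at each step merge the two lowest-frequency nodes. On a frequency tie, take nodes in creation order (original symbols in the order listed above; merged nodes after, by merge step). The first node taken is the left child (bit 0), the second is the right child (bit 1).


Huffman tree construction:
Step 1: Merge C(5) + H(11) = 16
Step 2: Merge A(12) + (C+H)(16) = 28
Step 3: Merge G(18) + D(25) = 43
Step 4: Merge (A+(C+H))(28) + (G+D)(43) = 71
Read each symbol's code off the tree from the root (left child = 0, right child = 1).

Codes:
  G: 10 (length 2)
  C: 010 (length 3)
  H: 011 (length 3)
  A: 00 (length 2)
  D: 11 (length 2)
Average code length: 158/71 = 2.2254 bits/symbol


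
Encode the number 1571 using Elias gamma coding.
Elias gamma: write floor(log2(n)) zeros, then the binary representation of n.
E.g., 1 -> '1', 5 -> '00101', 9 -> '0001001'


num_bits = floor(log2(1571)) + 1 = 11
leading_zeros = num_bits - 1 = 10
binary(1571) = 11000100011

Elias gamma(1571) = '0000000000' + '11000100011' = 000000000011000100011 (21 bits)


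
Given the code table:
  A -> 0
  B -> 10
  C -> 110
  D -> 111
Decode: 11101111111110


Decoding:
111 -> D
0 -> A
111 -> D
111 -> D
111 -> D
0 -> A


Result: DADDDA


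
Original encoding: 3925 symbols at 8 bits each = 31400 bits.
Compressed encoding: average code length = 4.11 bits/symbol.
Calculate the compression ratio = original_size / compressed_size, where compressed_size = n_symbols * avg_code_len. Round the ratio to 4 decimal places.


original_size = n_symbols * orig_bits = 3925 * 8 = 31400 bits
compressed_size = n_symbols * avg_code_len = 3925 * 4.11 = 16131.75 bits
ratio = original_size / compressed_size = 31400 / 16131.75 = 1.9465

Compression ratio = 1.9465


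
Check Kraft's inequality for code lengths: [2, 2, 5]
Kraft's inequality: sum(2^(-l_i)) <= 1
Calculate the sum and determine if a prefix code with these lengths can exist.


Sum = 2^(-2) + 2^(-2) + 2^(-5)
    = 0.25 + 0.25 + 0.03125
    = 17/32 = 0.53125
Since 0.53125 <= 1, Kraft's inequality IS satisfied.
A prefix code with these lengths CAN exist.

Kraft sum = 0.53125. Satisfied.


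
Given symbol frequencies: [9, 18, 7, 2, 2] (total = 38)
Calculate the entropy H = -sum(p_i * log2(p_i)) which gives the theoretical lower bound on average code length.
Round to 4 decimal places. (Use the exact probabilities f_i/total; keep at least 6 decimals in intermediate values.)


Per-symbol terms -p_i * log2(p_i) with p_i = f_i/38:
  p = 9/38 = 0.236842: log2(p) = -2.078003, -p*log2(p) = 0.492158
  p = 18/38 = 0.473684: log2(p) = -1.078003, -p*log2(p) = 0.510633
  p = 7/38 = 0.184211: log2(p) = -2.440573, -p*log2(p) = 0.449579
  p = 2/38 = 0.052632: log2(p) = -4.247928, -p*log2(p) = 0.223575
  p = 2/38 = 0.052632: log2(p) = -4.247928, -p*log2(p) = 0.223575
H = 0.492158 + 0.510633 + 0.449579 + 0.223575 + 0.223575 = 1.899520

H = 1.8995 bits/symbol


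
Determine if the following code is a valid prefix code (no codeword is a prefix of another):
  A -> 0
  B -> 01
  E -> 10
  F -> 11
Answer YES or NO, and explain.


Checking each pair (does one codeword prefix another?):
  A='0' vs B='01': prefix -- VIOLATION

NO -- this is NOT a valid prefix code. A (0) is a prefix of B (01).


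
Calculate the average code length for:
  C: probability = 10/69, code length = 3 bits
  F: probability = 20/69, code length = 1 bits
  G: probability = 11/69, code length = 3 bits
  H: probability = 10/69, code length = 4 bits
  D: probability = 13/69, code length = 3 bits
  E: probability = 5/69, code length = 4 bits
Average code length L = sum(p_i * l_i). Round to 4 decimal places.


Weighted contributions p_i * l_i:
  C: (10/69) * 3 = 30/69
  F: (20/69) * 1 = 20/69
  G: (11/69) * 3 = 33/69
  H: (10/69) * 4 = 40/69
  D: (13/69) * 3 = 39/69
  E: (5/69) * 4 = 20/69
Sum = (30 + 20 + 33 + 40 + 39 + 20)/69 = 182/69

L = 182/69 = 2.6377 bits/symbol


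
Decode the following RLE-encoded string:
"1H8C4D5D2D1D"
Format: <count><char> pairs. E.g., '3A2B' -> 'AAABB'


Expanding each <count><char> pair:
  1H -> 'H'
  8C -> 'CCCCCCCC'
  4D -> 'DDDD'
  5D -> 'DDDDD'
  2D -> 'DD'
  1D -> 'D'

Decoded = HCCCCCCCCDDDDDDDDDDDD


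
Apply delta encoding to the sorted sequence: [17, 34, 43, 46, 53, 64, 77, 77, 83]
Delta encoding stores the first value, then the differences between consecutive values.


First value: 17
Deltas:
  34 - 17 = 17
  43 - 34 = 9
  46 - 43 = 3
  53 - 46 = 7
  64 - 53 = 11
  77 - 64 = 13
  77 - 77 = 0
  83 - 77 = 6


Delta encoded: [17, 17, 9, 3, 7, 11, 13, 0, 6]


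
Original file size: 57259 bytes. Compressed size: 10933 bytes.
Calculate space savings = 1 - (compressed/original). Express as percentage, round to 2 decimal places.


ratio = compressed/original = 10933/57259 = 0.190939
savings = 1 - ratio = 1 - 0.190939 = 0.809061
as a percentage: 0.809061 * 100 = 80.91%

Space savings = 1 - 10933/57259 = 80.91%


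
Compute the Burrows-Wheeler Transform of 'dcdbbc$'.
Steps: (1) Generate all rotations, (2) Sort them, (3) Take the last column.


Rotations (sorted):
  0: $dcdbbc -> last char: c
  1: bbc$dcd -> last char: d
  2: bc$dcdb -> last char: b
  3: c$dcdbb -> last char: b
  4: cdbbc$d -> last char: d
  5: dbbc$dc -> last char: c
  6: dcdbbc$ -> last char: $


BWT = cdbbdc$


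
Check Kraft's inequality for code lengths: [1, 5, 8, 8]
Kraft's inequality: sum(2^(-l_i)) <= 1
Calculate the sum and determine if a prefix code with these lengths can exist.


Sum = 2^(-1) + 2^(-5) + 2^(-8) + 2^(-8)
    = 0.5 + 0.03125 + 0.00390625 + 0.00390625
    = 138/256 = 0.5390625
Since 0.5390625 <= 1, Kraft's inequality IS satisfied.
A prefix code with these lengths CAN exist.

Kraft sum = 0.5390625. Satisfied.


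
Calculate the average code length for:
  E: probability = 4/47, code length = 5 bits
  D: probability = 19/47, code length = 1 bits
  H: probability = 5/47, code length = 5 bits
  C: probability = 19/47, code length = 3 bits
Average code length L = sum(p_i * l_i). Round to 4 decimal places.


Weighted contributions p_i * l_i:
  E: (4/47) * 5 = 20/47
  D: (19/47) * 1 = 19/47
  H: (5/47) * 5 = 25/47
  C: (19/47) * 3 = 57/47
Sum = (20 + 19 + 25 + 57)/47 = 121/47

L = 121/47 = 2.5745 bits/symbol


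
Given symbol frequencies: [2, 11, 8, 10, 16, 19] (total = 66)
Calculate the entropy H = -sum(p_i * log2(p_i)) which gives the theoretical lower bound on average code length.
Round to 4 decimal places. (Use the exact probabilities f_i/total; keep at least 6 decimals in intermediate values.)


Per-symbol terms -p_i * log2(p_i) with p_i = f_i/66:
  p = 2/66 = 0.030303: log2(p) = -5.044394, -p*log2(p) = 0.152860
  p = 11/66 = 0.166667: log2(p) = -2.584963, -p*log2(p) = 0.430827
  p = 8/66 = 0.121212: log2(p) = -3.044394, -p*log2(p) = 0.369017
  p = 10/66 = 0.151515: log2(p) = -2.722466, -p*log2(p) = 0.412495
  p = 16/66 = 0.242424: log2(p) = -2.044394, -p*log2(p) = 0.495611
  p = 19/66 = 0.287879: log2(p) = -1.796467, -p*log2(p) = 0.517165
H = 0.152860 + 0.430827 + 0.369017 + 0.412495 + 0.495611 + 0.517165 = 2.377975

H = 2.378 bits/symbol


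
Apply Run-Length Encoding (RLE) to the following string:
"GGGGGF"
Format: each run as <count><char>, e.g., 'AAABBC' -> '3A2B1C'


Scanning runs left to right:
  i=0: run of 'G' x 5 -> '5G'
  i=5: run of 'F' x 1 -> '1F'

RLE = 5G1F


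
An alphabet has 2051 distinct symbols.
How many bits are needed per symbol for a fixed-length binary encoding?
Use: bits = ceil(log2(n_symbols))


log2(2051) = 11.0021
Bracket: 2^11 = 2048 < 2051 <= 2^12 = 4096
So ceil(log2(2051)) = 12

bits = ceil(log2(2051)) = ceil(11.0021) = 12 bits


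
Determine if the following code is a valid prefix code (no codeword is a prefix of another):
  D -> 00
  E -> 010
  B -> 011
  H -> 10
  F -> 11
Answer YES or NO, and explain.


Checking each pair (does one codeword prefix another?):
  D='00' vs E='010': no prefix
  D='00' vs B='011': no prefix
  D='00' vs H='10': no prefix
  D='00' vs F='11': no prefix
  E='010' vs D='00': no prefix
  E='010' vs B='011': no prefix
  E='010' vs H='10': no prefix
  E='010' vs F='11': no prefix
  B='011' vs D='00': no prefix
  B='011' vs E='010': no prefix
  B='011' vs H='10': no prefix
  B='011' vs F='11': no prefix
  H='10' vs D='00': no prefix
  H='10' vs E='010': no prefix
  H='10' vs B='011': no prefix
  H='10' vs F='11': no prefix
  F='11' vs D='00': no prefix
  F='11' vs E='010': no prefix
  F='11' vs B='011': no prefix
  F='11' vs H='10': no prefix
No violation found over all pairs.

YES -- this is a valid prefix code. No codeword is a prefix of any other codeword.


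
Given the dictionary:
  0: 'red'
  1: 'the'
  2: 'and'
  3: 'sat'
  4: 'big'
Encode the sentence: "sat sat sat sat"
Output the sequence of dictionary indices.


Look up each word in the dictionary:
  'sat' -> 3
  'sat' -> 3
  'sat' -> 3
  'sat' -> 3

Encoded: [3, 3, 3, 3]


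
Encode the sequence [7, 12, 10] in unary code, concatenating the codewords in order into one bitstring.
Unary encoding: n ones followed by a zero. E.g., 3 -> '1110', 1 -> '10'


Encode each number as n ones followed by a terminating 0:
  7 -> 11111110 (8 bits)
  12 -> 1111111111110 (13 bits)
  10 -> 11111111110 (11 bits)
Total length = 8 + 13 + 11 = 32 bits.

Unary([7, 12, 10]) = 11111110111111111111011111111110 (32 bits)


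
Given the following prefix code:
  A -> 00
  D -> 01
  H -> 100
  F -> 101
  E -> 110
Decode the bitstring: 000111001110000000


Decoding step by step:
Bits 00 -> A
Bits 01 -> D
Bits 110 -> E
Bits 01 -> D
Bits 110 -> E
Bits 00 -> A
Bits 00 -> A
Bits 00 -> A


Decoded message: ADEDEAAA


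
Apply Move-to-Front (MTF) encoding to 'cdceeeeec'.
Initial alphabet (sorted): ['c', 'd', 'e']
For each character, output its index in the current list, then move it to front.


MTF encoding:
'c': index 0 in ['c', 'd', 'e'] -> ['c', 'd', 'e']
'd': index 1 in ['c', 'd', 'e'] -> ['d', 'c', 'e']
'c': index 1 in ['d', 'c', 'e'] -> ['c', 'd', 'e']
'e': index 2 in ['c', 'd', 'e'] -> ['e', 'c', 'd']
'e': index 0 in ['e', 'c', 'd'] -> ['e', 'c', 'd']
'e': index 0 in ['e', 'c', 'd'] -> ['e', 'c', 'd']
'e': index 0 in ['e', 'c', 'd'] -> ['e', 'c', 'd']
'e': index 0 in ['e', 'c', 'd'] -> ['e', 'c', 'd']
'c': index 1 in ['e', 'c', 'd'] -> ['c', 'e', 'd']


Output: [0, 1, 1, 2, 0, 0, 0, 0, 1]


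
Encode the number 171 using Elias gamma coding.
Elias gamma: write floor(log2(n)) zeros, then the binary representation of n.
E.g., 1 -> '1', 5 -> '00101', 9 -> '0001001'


num_bits = floor(log2(171)) + 1 = 8
leading_zeros = num_bits - 1 = 7
binary(171) = 10101011

Elias gamma(171) = '0000000' + '10101011' = 000000010101011 (15 bits)


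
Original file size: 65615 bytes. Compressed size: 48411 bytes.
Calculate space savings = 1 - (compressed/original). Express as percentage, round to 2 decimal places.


ratio = compressed/original = 48411/65615 = 0.737804
savings = 1 - ratio = 1 - 0.737804 = 0.262196
as a percentage: 0.262196 * 100 = 26.22%

Space savings = 1 - 48411/65615 = 26.22%


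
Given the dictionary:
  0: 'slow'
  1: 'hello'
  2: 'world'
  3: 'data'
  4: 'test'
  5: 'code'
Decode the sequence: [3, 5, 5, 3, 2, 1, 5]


Look up each index in the dictionary:
  3 -> 'data'
  5 -> 'code'
  5 -> 'code'
  3 -> 'data'
  2 -> 'world'
  1 -> 'hello'
  5 -> 'code'

Decoded: "data code code data world hello code"


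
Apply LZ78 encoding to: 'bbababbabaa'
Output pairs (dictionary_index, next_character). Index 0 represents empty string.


LZ78 encoding steps:
Dictionary: {0: ''}
Step 1: w='' (idx 0), next='b' -> output (0, 'b'), add 'b' as idx 1
Step 2: w='b' (idx 1), next='a' -> output (1, 'a'), add 'ba' as idx 2
Step 3: w='ba' (idx 2), next='b' -> output (2, 'b'), add 'bab' as idx 3
Step 4: w='bab' (idx 3), next='a' -> output (3, 'a'), add 'baba' as idx 4
Step 5: w='' (idx 0), next='a' -> output (0, 'a'), add 'a' as idx 5


Encoded: [(0, 'b'), (1, 'a'), (2, 'b'), (3, 'a'), (0, 'a')]


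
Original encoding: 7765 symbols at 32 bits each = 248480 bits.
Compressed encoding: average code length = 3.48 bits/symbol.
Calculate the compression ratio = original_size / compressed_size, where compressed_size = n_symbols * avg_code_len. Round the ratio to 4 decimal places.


original_size = n_symbols * orig_bits = 7765 * 32 = 248480 bits
compressed_size = n_symbols * avg_code_len = 7765 * 3.48 = 27022.2 bits
ratio = original_size / compressed_size = 248480 / 27022.2 = 9.1954

Compression ratio = 9.1954


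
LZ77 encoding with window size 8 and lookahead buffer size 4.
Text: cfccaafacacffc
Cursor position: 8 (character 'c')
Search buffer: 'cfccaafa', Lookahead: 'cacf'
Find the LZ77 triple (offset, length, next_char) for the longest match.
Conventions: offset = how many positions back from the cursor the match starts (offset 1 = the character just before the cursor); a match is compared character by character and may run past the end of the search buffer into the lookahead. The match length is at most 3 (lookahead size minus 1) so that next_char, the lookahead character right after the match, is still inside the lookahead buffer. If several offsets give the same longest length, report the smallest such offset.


Try each offset into the search buffer:
  offset=1 (pos 7, char 'a'): match length 0
  offset=2 (pos 6, char 'f'): match length 0
  offset=3 (pos 5, char 'a'): match length 0
  offset=4 (pos 4, char 'a'): match length 0
  offset=5 (pos 3, char 'c'): match length 2
  offset=6 (pos 2, char 'c'): match length 1
  offset=7 (pos 1, char 'f'): match length 0
  offset=8 (pos 0, char 'c'): match length 1
Longest match has length 2 at offset 5.
next_char = character at position 8 + 2 = 10 -> 'c'

Best match: offset=5, length=2 (matching 'ca' starting at position 3)
LZ77 triple: (5, 2, 'c')


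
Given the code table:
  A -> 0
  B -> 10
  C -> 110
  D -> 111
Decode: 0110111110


Decoding:
0 -> A
110 -> C
111 -> D
110 -> C


Result: ACDC


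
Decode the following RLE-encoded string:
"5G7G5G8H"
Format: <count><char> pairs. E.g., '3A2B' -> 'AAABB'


Expanding each <count><char> pair:
  5G -> 'GGGGG'
  7G -> 'GGGGGGG'
  5G -> 'GGGGG'
  8H -> 'HHHHHHHH'

Decoded = GGGGGGGGGGGGGGGGGHHHHHHHH


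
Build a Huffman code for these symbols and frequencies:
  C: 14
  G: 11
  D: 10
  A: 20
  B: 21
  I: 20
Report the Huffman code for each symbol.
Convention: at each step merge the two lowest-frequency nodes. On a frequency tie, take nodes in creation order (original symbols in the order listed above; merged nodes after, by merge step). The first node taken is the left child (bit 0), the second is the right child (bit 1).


Huffman tree construction:
Step 1: Merge D(10) + G(11) = 21
Step 2: Merge C(14) + A(20) = 34
Step 3: Merge I(20) + B(21) = 41
Step 4: Merge (D+G)(21) + (C+A)(34) = 55
Step 5: Merge (I+B)(41) + ((D+G)+(C+A))(55) = 96
Read each symbol's code off the tree from the root (left child = 0, right child = 1).

Codes:
  C: 110 (length 3)
  G: 101 (length 3)
  D: 100 (length 3)
  A: 111 (length 3)
  B: 01 (length 2)
  I: 00 (length 2)
Average code length: 247/96 = 2.5729 bits/symbol


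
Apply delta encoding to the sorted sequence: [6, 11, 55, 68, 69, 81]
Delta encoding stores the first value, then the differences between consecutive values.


First value: 6
Deltas:
  11 - 6 = 5
  55 - 11 = 44
  68 - 55 = 13
  69 - 68 = 1
  81 - 69 = 12


Delta encoded: [6, 5, 44, 13, 1, 12]


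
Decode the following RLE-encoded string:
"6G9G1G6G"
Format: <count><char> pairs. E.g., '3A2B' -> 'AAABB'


Expanding each <count><char> pair:
  6G -> 'GGGGGG'
  9G -> 'GGGGGGGGG'
  1G -> 'G'
  6G -> 'GGGGGG'

Decoded = GGGGGGGGGGGGGGGGGGGGGG


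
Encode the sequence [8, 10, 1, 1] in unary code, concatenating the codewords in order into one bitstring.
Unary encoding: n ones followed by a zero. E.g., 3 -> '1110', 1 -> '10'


Encode each number as n ones followed by a terminating 0:
  8 -> 111111110 (9 bits)
  10 -> 11111111110 (11 bits)
  1 -> 10 (2 bits)
  1 -> 10 (2 bits)
Total length = 9 + 11 + 2 + 2 = 24 bits.

Unary([8, 10, 1, 1]) = 111111110111111111101010 (24 bits)


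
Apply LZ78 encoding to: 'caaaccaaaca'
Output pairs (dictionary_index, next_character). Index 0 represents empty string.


LZ78 encoding steps:
Dictionary: {0: ''}
Step 1: w='' (idx 0), next='c' -> output (0, 'c'), add 'c' as idx 1
Step 2: w='' (idx 0), next='a' -> output (0, 'a'), add 'a' as idx 2
Step 3: w='a' (idx 2), next='a' -> output (2, 'a'), add 'aa' as idx 3
Step 4: w='c' (idx 1), next='c' -> output (1, 'c'), add 'cc' as idx 4
Step 5: w='aa' (idx 3), next='a' -> output (3, 'a'), add 'aaa' as idx 5
Step 6: w='c' (idx 1), next='a' -> output (1, 'a'), add 'ca' as idx 6


Encoded: [(0, 'c'), (0, 'a'), (2, 'a'), (1, 'c'), (3, 'a'), (1, 'a')]


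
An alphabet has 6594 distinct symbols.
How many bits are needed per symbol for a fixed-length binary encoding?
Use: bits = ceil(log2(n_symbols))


log2(6594) = 12.6869
Bracket: 2^12 = 4096 < 6594 <= 2^13 = 8192
So ceil(log2(6594)) = 13

bits = ceil(log2(6594)) = ceil(12.6869) = 13 bits


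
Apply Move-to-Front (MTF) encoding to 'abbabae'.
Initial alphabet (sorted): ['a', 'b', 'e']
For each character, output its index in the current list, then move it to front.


MTF encoding:
'a': index 0 in ['a', 'b', 'e'] -> ['a', 'b', 'e']
'b': index 1 in ['a', 'b', 'e'] -> ['b', 'a', 'e']
'b': index 0 in ['b', 'a', 'e'] -> ['b', 'a', 'e']
'a': index 1 in ['b', 'a', 'e'] -> ['a', 'b', 'e']
'b': index 1 in ['a', 'b', 'e'] -> ['b', 'a', 'e']
'a': index 1 in ['b', 'a', 'e'] -> ['a', 'b', 'e']
'e': index 2 in ['a', 'b', 'e'] -> ['e', 'a', 'b']


Output: [0, 1, 0, 1, 1, 1, 2]


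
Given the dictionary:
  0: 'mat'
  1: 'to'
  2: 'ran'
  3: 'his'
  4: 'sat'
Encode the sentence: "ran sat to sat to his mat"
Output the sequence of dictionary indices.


Look up each word in the dictionary:
  'ran' -> 2
  'sat' -> 4
  'to' -> 1
  'sat' -> 4
  'to' -> 1
  'his' -> 3
  'mat' -> 0

Encoded: [2, 4, 1, 4, 1, 3, 0]


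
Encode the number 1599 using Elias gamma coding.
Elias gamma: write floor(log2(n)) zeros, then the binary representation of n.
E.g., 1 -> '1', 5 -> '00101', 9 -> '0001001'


num_bits = floor(log2(1599)) + 1 = 11
leading_zeros = num_bits - 1 = 10
binary(1599) = 11000111111

Elias gamma(1599) = '0000000000' + '11000111111' = 000000000011000111111 (21 bits)


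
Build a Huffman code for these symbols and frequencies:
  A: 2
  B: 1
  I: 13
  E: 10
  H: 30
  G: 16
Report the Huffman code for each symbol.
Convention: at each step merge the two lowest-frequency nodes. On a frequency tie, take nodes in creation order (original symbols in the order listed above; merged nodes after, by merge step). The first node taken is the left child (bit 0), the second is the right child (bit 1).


Huffman tree construction:
Step 1: Merge B(1) + A(2) = 3
Step 2: Merge (B+A)(3) + E(10) = 13
Step 3: Merge I(13) + ((B+A)+E)(13) = 26
Step 4: Merge G(16) + (I+((B+A)+E))(26) = 42
Step 5: Merge H(30) + (G+(I+((B+A)+E)))(42) = 72
Read each symbol's code off the tree from the root (left child = 0, right child = 1).

Codes:
  A: 11101 (length 5)
  B: 11100 (length 5)
  I: 110 (length 3)
  E: 1111 (length 4)
  H: 0 (length 1)
  G: 10 (length 2)
Average code length: 156/72 = 2.1667 bits/symbol


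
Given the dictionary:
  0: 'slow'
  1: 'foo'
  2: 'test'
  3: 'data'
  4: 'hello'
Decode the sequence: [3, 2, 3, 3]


Look up each index in the dictionary:
  3 -> 'data'
  2 -> 'test'
  3 -> 'data'
  3 -> 'data'

Decoded: "data test data data"


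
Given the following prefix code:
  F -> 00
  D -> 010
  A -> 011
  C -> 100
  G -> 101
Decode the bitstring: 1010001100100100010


Decoding step by step:
Bits 101 -> G
Bits 00 -> F
Bits 011 -> A
Bits 00 -> F
Bits 100 -> C
Bits 100 -> C
Bits 010 -> D


Decoded message: GFAFCCD


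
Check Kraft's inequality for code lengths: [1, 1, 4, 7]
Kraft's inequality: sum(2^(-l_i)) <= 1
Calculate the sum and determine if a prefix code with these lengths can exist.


Sum = 2^(-1) + 2^(-1) + 2^(-4) + 2^(-7)
    = 0.5 + 0.5 + 0.0625 + 0.0078125
    = 137/128 = 1.0703125
Since 1.0703125 > 1, Kraft's inequality is NOT satisfied.
A prefix code with these lengths CANNOT exist.

Kraft sum = 1.0703125. Not satisfied.


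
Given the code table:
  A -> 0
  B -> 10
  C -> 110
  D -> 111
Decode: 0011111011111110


Decoding:
0 -> A
0 -> A
111 -> D
110 -> C
111 -> D
111 -> D
10 -> B


Result: AADCDDB


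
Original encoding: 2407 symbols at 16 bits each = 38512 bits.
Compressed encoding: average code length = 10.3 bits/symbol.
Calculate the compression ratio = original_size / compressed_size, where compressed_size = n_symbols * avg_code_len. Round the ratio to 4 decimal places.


original_size = n_symbols * orig_bits = 2407 * 16 = 38512 bits
compressed_size = n_symbols * avg_code_len = 2407 * 10.3 = 24792.1 bits
ratio = original_size / compressed_size = 38512 / 24792.1 = 1.5534

Compression ratio = 1.5534


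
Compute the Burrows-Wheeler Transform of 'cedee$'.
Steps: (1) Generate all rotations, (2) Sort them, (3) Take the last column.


Rotations (sorted):
  0: $cedee -> last char: e
  1: cedee$ -> last char: $
  2: dee$ce -> last char: e
  3: e$cede -> last char: e
  4: edee$c -> last char: c
  5: ee$ced -> last char: d


BWT = e$eecd


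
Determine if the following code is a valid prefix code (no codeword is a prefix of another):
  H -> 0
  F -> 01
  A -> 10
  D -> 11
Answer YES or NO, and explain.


Checking each pair (does one codeword prefix another?):
  H='0' vs F='01': prefix -- VIOLATION

NO -- this is NOT a valid prefix code. H (0) is a prefix of F (01).


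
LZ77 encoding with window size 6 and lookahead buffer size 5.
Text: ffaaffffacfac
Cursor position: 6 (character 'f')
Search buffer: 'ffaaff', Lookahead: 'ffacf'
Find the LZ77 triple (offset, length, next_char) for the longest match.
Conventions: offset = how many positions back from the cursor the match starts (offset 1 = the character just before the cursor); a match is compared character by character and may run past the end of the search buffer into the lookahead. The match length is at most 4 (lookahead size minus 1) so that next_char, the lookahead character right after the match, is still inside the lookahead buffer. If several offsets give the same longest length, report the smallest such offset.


Try each offset into the search buffer:
  offset=1 (pos 5, char 'f'): match length 2
  offset=2 (pos 4, char 'f'): match length 2
  offset=3 (pos 3, char 'a'): match length 0
  offset=4 (pos 2, char 'a'): match length 0
  offset=5 (pos 1, char 'f'): match length 1
  offset=6 (pos 0, char 'f'): match length 3
Longest match has length 3 at offset 6.
next_char = character at position 6 + 3 = 9 -> 'c'

Best match: offset=6, length=3 (matching 'ffa' starting at position 0)
LZ77 triple: (6, 3, 'c')


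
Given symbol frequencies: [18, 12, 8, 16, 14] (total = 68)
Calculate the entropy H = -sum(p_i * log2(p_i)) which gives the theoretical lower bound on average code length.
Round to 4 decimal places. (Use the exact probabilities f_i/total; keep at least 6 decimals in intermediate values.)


Per-symbol terms -p_i * log2(p_i) with p_i = f_i/68:
  p = 18/68 = 0.264706: log2(p) = -1.917538, -p*log2(p) = 0.507584
  p = 12/68 = 0.176471: log2(p) = -2.502500, -p*log2(p) = 0.441618
  p = 8/68 = 0.117647: log2(p) = -3.087463, -p*log2(p) = 0.363231
  p = 16/68 = 0.235294: log2(p) = -2.087463, -p*log2(p) = 0.491168
  p = 14/68 = 0.205882: log2(p) = -2.280108, -p*log2(p) = 0.469434
H = 0.507584 + 0.441618 + 0.363231 + 0.491168 + 0.469434 = 2.273035

H = 2.273 bits/symbol


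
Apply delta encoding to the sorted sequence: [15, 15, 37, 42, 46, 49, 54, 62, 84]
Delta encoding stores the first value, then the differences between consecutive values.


First value: 15
Deltas:
  15 - 15 = 0
  37 - 15 = 22
  42 - 37 = 5
  46 - 42 = 4
  49 - 46 = 3
  54 - 49 = 5
  62 - 54 = 8
  84 - 62 = 22


Delta encoded: [15, 0, 22, 5, 4, 3, 5, 8, 22]


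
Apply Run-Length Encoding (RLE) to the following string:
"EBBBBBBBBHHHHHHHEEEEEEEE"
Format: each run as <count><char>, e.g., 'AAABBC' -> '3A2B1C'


Scanning runs left to right:
  i=0: run of 'E' x 1 -> '1E'
  i=1: run of 'B' x 8 -> '8B'
  i=9: run of 'H' x 7 -> '7H'
  i=16: run of 'E' x 8 -> '8E'

RLE = 1E8B7H8E


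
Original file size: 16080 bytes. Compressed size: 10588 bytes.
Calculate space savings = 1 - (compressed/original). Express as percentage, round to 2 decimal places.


ratio = compressed/original = 10588/16080 = 0.658458
savings = 1 - ratio = 1 - 0.658458 = 0.341542
as a percentage: 0.341542 * 100 = 34.15%

Space savings = 1 - 10588/16080 = 34.15%


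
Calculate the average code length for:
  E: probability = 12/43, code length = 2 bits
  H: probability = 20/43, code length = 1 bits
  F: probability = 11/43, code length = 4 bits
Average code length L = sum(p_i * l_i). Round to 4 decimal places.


Weighted contributions p_i * l_i:
  E: (12/43) * 2 = 24/43
  H: (20/43) * 1 = 20/43
  F: (11/43) * 4 = 44/43
Sum = (24 + 20 + 44)/43 = 88/43

L = 88/43 = 2.0465 bits/symbol


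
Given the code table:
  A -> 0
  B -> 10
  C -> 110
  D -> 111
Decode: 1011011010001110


Decoding:
10 -> B
110 -> C
110 -> C
10 -> B
0 -> A
0 -> A
111 -> D
0 -> A


Result: BCCBAADA


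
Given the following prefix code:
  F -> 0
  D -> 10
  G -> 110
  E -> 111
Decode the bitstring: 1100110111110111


Decoding step by step:
Bits 110 -> G
Bits 0 -> F
Bits 110 -> G
Bits 111 -> E
Bits 110 -> G
Bits 111 -> E


Decoded message: GFGEGE


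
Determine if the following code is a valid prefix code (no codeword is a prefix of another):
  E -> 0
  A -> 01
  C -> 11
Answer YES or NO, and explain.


Checking each pair (does one codeword prefix another?):
  E='0' vs A='01': prefix -- VIOLATION

NO -- this is NOT a valid prefix code. E (0) is a prefix of A (01).


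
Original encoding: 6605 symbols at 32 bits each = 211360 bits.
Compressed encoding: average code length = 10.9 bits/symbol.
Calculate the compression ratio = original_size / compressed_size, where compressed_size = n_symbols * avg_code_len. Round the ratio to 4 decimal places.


original_size = n_symbols * orig_bits = 6605 * 32 = 211360 bits
compressed_size = n_symbols * avg_code_len = 6605 * 10.9 = 71994.5 bits
ratio = original_size / compressed_size = 211360 / 71994.5 = 2.9358

Compression ratio = 2.9358


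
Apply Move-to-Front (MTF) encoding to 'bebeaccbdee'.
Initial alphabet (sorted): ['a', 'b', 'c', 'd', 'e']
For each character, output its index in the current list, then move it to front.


MTF encoding:
'b': index 1 in ['a', 'b', 'c', 'd', 'e'] -> ['b', 'a', 'c', 'd', 'e']
'e': index 4 in ['b', 'a', 'c', 'd', 'e'] -> ['e', 'b', 'a', 'c', 'd']
'b': index 1 in ['e', 'b', 'a', 'c', 'd'] -> ['b', 'e', 'a', 'c', 'd']
'e': index 1 in ['b', 'e', 'a', 'c', 'd'] -> ['e', 'b', 'a', 'c', 'd']
'a': index 2 in ['e', 'b', 'a', 'c', 'd'] -> ['a', 'e', 'b', 'c', 'd']
'c': index 3 in ['a', 'e', 'b', 'c', 'd'] -> ['c', 'a', 'e', 'b', 'd']
'c': index 0 in ['c', 'a', 'e', 'b', 'd'] -> ['c', 'a', 'e', 'b', 'd']
'b': index 3 in ['c', 'a', 'e', 'b', 'd'] -> ['b', 'c', 'a', 'e', 'd']
'd': index 4 in ['b', 'c', 'a', 'e', 'd'] -> ['d', 'b', 'c', 'a', 'e']
'e': index 4 in ['d', 'b', 'c', 'a', 'e'] -> ['e', 'd', 'b', 'c', 'a']
'e': index 0 in ['e', 'd', 'b', 'c', 'a'] -> ['e', 'd', 'b', 'c', 'a']


Output: [1, 4, 1, 1, 2, 3, 0, 3, 4, 4, 0]


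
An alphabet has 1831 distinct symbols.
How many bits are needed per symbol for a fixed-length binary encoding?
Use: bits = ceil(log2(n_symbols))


log2(1831) = 10.8384
Bracket: 2^10 = 1024 < 1831 <= 2^11 = 2048
So ceil(log2(1831)) = 11

bits = ceil(log2(1831)) = ceil(10.8384) = 11 bits


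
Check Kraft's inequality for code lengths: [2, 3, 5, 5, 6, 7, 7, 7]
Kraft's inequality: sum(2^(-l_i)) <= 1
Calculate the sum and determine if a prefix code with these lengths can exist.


Sum = 2^(-2) + 2^(-3) + 2^(-5) + 2^(-5) + 2^(-6) + 2^(-7) + 2^(-7) + 2^(-7)
    = 0.25 + 0.125 + 0.03125 + 0.03125 + 0.015625 + 0.0078125 + 0.0078125 + 0.0078125
    = 61/128 = 0.4765625
Since 0.4765625 <= 1, Kraft's inequality IS satisfied.
A prefix code with these lengths CAN exist.

Kraft sum = 0.4765625. Satisfied.


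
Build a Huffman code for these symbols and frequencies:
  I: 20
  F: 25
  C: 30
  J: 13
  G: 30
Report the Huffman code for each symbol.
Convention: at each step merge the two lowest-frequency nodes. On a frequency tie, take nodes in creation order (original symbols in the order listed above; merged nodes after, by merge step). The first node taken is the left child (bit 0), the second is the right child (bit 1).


Huffman tree construction:
Step 1: Merge J(13) + I(20) = 33
Step 2: Merge F(25) + C(30) = 55
Step 3: Merge G(30) + (J+I)(33) = 63
Step 4: Merge (F+C)(55) + (G+(J+I))(63) = 118
Read each symbol's code off the tree from the root (left child = 0, right child = 1).

Codes:
  I: 111 (length 3)
  F: 00 (length 2)
  C: 01 (length 2)
  J: 110 (length 3)
  G: 10 (length 2)
Average code length: 269/118 = 2.2797 bits/symbol


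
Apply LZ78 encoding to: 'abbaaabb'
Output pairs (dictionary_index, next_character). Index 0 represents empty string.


LZ78 encoding steps:
Dictionary: {0: ''}
Step 1: w='' (idx 0), next='a' -> output (0, 'a'), add 'a' as idx 1
Step 2: w='' (idx 0), next='b' -> output (0, 'b'), add 'b' as idx 2
Step 3: w='b' (idx 2), next='a' -> output (2, 'a'), add 'ba' as idx 3
Step 4: w='a' (idx 1), next='a' -> output (1, 'a'), add 'aa' as idx 4
Step 5: w='b' (idx 2), next='b' -> output (2, 'b'), add 'bb' as idx 5


Encoded: [(0, 'a'), (0, 'b'), (2, 'a'), (1, 'a'), (2, 'b')]


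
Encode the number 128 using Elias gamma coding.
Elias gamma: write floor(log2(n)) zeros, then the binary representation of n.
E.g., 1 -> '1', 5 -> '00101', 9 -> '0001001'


num_bits = floor(log2(128)) + 1 = 8
leading_zeros = num_bits - 1 = 7
binary(128) = 10000000

Elias gamma(128) = '0000000' + '10000000' = 000000010000000 (15 bits)


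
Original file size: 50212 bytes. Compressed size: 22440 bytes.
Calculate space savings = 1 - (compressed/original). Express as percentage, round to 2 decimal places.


ratio = compressed/original = 22440/50212 = 0.446905
savings = 1 - ratio = 1 - 0.446905 = 0.553095
as a percentage: 0.553095 * 100 = 55.31%

Space savings = 1 - 22440/50212 = 55.31%


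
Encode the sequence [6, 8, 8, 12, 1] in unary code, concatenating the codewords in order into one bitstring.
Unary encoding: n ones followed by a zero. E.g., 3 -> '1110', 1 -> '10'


Encode each number as n ones followed by a terminating 0:
  6 -> 1111110 (7 bits)
  8 -> 111111110 (9 bits)
  8 -> 111111110 (9 bits)
  12 -> 1111111111110 (13 bits)
  1 -> 10 (2 bits)
Total length = 7 + 9 + 9 + 13 + 2 = 40 bits.

Unary([6, 8, 8, 12, 1]) = 1111110111111110111111110111111111111010 (40 bits)


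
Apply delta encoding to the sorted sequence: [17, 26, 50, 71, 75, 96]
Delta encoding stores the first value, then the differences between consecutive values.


First value: 17
Deltas:
  26 - 17 = 9
  50 - 26 = 24
  71 - 50 = 21
  75 - 71 = 4
  96 - 75 = 21


Delta encoded: [17, 9, 24, 21, 4, 21]


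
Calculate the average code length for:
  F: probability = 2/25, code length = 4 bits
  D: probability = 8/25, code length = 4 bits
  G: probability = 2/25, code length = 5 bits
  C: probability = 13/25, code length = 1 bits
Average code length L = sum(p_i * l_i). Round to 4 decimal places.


Weighted contributions p_i * l_i:
  F: (2/25) * 4 = 8/25
  D: (8/25) * 4 = 32/25
  G: (2/25) * 5 = 10/25
  C: (13/25) * 1 = 13/25
Sum = (8 + 32 + 10 + 13)/25 = 63/25

L = 63/25 = 2.5200 bits/symbol


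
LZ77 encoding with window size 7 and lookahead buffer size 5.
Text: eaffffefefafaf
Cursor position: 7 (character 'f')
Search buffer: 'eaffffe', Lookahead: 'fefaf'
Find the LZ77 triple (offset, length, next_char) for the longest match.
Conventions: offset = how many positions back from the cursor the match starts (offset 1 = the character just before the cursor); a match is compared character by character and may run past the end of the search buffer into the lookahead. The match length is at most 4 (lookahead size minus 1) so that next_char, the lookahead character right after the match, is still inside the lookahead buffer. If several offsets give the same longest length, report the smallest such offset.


Try each offset into the search buffer:
  offset=1 (pos 6, char 'e'): match length 0
  offset=2 (pos 5, char 'f'): match length 3
  offset=3 (pos 4, char 'f'): match length 1
  offset=4 (pos 3, char 'f'): match length 1
  offset=5 (pos 2, char 'f'): match length 1
  offset=6 (pos 1, char 'a'): match length 0
  offset=7 (pos 0, char 'e'): match length 0
Longest match has length 3 at offset 2.
next_char = character at position 7 + 3 = 10 -> 'a'

Best match: offset=2, length=3 (matching 'fef' starting at position 5)
LZ77 triple: (2, 3, 'a')


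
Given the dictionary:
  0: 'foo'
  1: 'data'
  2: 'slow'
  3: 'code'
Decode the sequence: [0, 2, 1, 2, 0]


Look up each index in the dictionary:
  0 -> 'foo'
  2 -> 'slow'
  1 -> 'data'
  2 -> 'slow'
  0 -> 'foo'

Decoded: "foo slow data slow foo"


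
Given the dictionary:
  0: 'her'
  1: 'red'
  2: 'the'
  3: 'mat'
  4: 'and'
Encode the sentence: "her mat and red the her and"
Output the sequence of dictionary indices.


Look up each word in the dictionary:
  'her' -> 0
  'mat' -> 3
  'and' -> 4
  'red' -> 1
  'the' -> 2
  'her' -> 0
  'and' -> 4

Encoded: [0, 3, 4, 1, 2, 0, 4]


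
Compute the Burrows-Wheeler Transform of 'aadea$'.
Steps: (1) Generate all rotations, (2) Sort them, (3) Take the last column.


Rotations (sorted):
  0: $aadea -> last char: a
  1: a$aade -> last char: e
  2: aadea$ -> last char: $
  3: adea$a -> last char: a
  4: dea$aa -> last char: a
  5: ea$aad -> last char: d


BWT = ae$aad


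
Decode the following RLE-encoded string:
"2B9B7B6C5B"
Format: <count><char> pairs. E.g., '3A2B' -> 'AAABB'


Expanding each <count><char> pair:
  2B -> 'BB'
  9B -> 'BBBBBBBBB'
  7B -> 'BBBBBBB'
  6C -> 'CCCCCC'
  5B -> 'BBBBB'

Decoded = BBBBBBBBBBBBBBBBBBCCCCCCBBBBB


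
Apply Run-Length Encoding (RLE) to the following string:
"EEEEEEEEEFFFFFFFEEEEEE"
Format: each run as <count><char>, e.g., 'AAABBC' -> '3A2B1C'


Scanning runs left to right:
  i=0: run of 'E' x 9 -> '9E'
  i=9: run of 'F' x 7 -> '7F'
  i=16: run of 'E' x 6 -> '6E'

RLE = 9E7F6E


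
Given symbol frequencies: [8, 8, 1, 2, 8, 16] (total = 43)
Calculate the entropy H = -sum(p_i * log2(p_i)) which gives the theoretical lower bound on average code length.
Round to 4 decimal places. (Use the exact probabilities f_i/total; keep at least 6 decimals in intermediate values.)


Per-symbol terms -p_i * log2(p_i) with p_i = f_i/43:
  p = 8/43 = 0.186047: log2(p) = -2.426265, -p*log2(p) = 0.451398
  p = 8/43 = 0.186047: log2(p) = -2.426265, -p*log2(p) = 0.451398
  p = 1/43 = 0.023256: log2(p) = -5.426265, -p*log2(p) = 0.126192
  p = 2/43 = 0.046512: log2(p) = -4.426265, -p*log2(p) = 0.205873
  p = 8/43 = 0.186047: log2(p) = -2.426265, -p*log2(p) = 0.451398
  p = 16/43 = 0.372093: log2(p) = -1.426265, -p*log2(p) = 0.530703
H = 0.451398 + 0.451398 + 0.126192 + 0.205873 + 0.451398 + 0.530703 = 2.216962

H = 2.217 bits/symbol
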